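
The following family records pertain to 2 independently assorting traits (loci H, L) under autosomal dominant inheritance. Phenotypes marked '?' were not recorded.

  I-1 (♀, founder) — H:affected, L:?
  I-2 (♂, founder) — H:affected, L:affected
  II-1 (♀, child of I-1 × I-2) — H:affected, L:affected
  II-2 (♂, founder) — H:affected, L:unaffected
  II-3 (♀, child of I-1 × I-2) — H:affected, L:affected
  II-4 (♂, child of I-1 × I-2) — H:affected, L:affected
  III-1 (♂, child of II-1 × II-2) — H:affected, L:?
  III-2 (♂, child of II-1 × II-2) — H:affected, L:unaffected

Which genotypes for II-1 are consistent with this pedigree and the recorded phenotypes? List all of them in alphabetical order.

II-1 ∈ {HH Ll, Hh Ll}

H/I-1 aff ·: Hh|HH
H/I-2 aff ·: Hh|HH
H/II-1 aff I-1×I-2: Hh|HH
H/II-2 aff ·: Hh|HH
H/II-3 aff I-1×I-2: Hh|HH
H/II-4 aff I-1×I-2: Hh|HH
H/III-1 aff II-1×II-2: Hh|HH
H/III-2 aff II-1×II-2: Hh|HH
⇒ H over [I-1,I-2,II-1,II-2,II-3,II-4,III-1,III-2]: 161 consistent
L/I-1 ? ·: ll|Ll|LL
L/I-2 aff ·: Ll|LL
L/II-1 aff I-1×I-2: Ll
L/II-2 un ·: ll
L/II-3 aff I-1×I-2: Ll|LL
L/II-4 aff I-1×I-2: Ll|LL
L/III-1 ? II-1×II-2: ll|Ll
L/III-2 un II-1×II-2: ll
⇒ L over [I-1,I-2,II-1,II-2,II-3,II-4,III-1,III-2]: 28 consistent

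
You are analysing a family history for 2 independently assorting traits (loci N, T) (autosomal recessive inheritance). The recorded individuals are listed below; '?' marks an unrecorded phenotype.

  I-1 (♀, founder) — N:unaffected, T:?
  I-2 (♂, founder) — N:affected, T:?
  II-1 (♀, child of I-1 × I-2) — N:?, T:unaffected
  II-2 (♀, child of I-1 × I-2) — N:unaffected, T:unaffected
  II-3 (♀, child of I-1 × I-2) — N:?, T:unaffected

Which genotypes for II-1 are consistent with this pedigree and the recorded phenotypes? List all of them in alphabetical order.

N/I-1 un ·: NN|Nn
N/I-2 aff ·: nn
N/II-1 ? I-1×I-2: Nn|nn
N/II-2 un I-1×I-2: Nn
N/II-3 ? I-1×I-2: Nn|nn
⇒ N over [I-1,I-2,II-1,II-2,II-3]: 5 consistent
T/I-1 ? ·: TT|Tt|tt
T/I-2 ? ·: TT|Tt|tt
T/II-1 un I-1×I-2: TT|Tt
T/II-2 un I-1×I-2: TT|Tt
T/II-3 un I-1×I-2: TT|Tt
⇒ T over [I-1,I-2,II-1,II-2,II-3]: 29 consistent

II-1 ∈ {Nn TT, Nn Tt, nn TT, nn Tt}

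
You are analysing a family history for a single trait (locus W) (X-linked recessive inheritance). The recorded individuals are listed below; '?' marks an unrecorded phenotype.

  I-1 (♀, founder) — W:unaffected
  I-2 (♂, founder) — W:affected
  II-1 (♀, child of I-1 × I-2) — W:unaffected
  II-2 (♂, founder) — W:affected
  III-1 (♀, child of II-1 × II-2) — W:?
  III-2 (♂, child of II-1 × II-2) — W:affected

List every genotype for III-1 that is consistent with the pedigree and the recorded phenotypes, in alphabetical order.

III-1 ∈ {X^WX^w, X^wX^w}

W/I-1 un ·: X^WX^W|X^WX^w
W/I-2 aff ·: X^wY
W/II-1 un I-1×I-2: X^WX^w
W/II-2 aff ·: X^wY
W/III-1 ? II-1×II-2: X^WX^w|X^wX^w
W/III-2 aff II-1×II-2: X^wY
⇒ W over [I-1,I-2,II-1,II-2,III-1,III-2]: 4 consistent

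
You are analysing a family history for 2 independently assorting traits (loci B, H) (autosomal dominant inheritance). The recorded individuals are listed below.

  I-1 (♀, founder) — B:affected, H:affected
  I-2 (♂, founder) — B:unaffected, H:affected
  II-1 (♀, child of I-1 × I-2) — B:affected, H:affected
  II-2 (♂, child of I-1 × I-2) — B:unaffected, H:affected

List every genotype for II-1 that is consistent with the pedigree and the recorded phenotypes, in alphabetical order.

II-1 ∈ {Bb HH, Bb Hh}

B/I-1 aff ·: Bb
B/I-2 un ·: bb
B/II-1 aff I-1×I-2: Bb
B/II-2 un I-1×I-2: bb
⇒ B over [I-1,I-2,II-1,II-2]: 1 consistent
H/I-1 aff ·: Hh|HH
H/I-2 aff ·: Hh|HH
H/II-1 aff I-1×I-2: Hh|HH
H/II-2 aff I-1×I-2: Hh|HH
⇒ H over [I-1,I-2,II-1,II-2]: 13 consistent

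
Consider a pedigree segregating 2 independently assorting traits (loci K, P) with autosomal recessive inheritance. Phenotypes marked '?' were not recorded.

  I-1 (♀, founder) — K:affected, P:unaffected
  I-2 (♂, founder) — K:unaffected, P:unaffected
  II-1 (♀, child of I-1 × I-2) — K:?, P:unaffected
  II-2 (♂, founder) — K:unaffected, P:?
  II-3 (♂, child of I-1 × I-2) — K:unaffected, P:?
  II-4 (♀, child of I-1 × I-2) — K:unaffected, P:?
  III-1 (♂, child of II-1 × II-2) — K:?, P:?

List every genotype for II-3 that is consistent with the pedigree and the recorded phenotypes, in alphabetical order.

II-3 ∈ {Kk PP, Kk Pp, Kk pp}

K/I-1 aff ·: kk
K/I-2 un ·: KK|Kk
K/II-1 ? I-1×I-2: Kk|kk
K/II-2 un ·: KK|Kk
K/II-3 un I-1×I-2: Kk
K/II-4 un I-1×I-2: Kk
K/III-1 ? II-1×II-2: KK|Kk|kk
⇒ K over [I-1,I-2,II-1,II-2,II-3,II-4,III-1]: 13 consistent
P/I-1 un ·: PP|Pp
P/I-2 un ·: PP|Pp
P/II-1 un I-1×I-2: PP|Pp
P/II-2 ? ·: PP|Pp|pp
P/II-3 ? I-1×I-2: PP|Pp|pp
P/II-4 ? I-1×I-2: PP|Pp|pp
P/III-1 ? II-1×II-2: PP|Pp|pp
⇒ P over [I-1,I-2,II-1,II-2,II-3,II-4,III-1]: 191 consistent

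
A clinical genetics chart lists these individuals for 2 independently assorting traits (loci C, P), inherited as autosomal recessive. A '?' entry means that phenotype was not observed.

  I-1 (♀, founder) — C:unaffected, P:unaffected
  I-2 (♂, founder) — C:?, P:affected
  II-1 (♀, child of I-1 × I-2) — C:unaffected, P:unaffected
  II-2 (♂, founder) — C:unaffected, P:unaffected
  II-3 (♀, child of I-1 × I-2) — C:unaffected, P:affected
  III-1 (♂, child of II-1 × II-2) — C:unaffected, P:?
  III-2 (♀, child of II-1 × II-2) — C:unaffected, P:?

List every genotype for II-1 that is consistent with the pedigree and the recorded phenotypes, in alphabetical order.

II-1 ∈ {CC Pp, Cc Pp}

C/I-1 un ·: CC|Cc
C/I-2 ? ·: CC|Cc|cc
C/II-1 un I-1×I-2: CC|Cc
C/II-2 un ·: CC|Cc
C/II-3 un I-1×I-2: CC|Cc
C/III-1 un II-1×II-2: CC|Cc
C/III-2 un II-1×II-2: CC|Cc
⇒ C over [I-1,I-2,II-1,II-2,II-3,III-1,III-2]: 99 consistent
P/I-1 un ·: Pp
P/I-2 aff ·: pp
P/II-1 un I-1×I-2: Pp
P/II-2 un ·: PP|Pp
P/II-3 aff I-1×I-2: pp
P/III-1 ? II-1×II-2: PP|Pp|pp
P/III-2 ? II-1×II-2: PP|Pp|pp
⇒ P over [I-1,I-2,II-1,II-2,II-3,III-1,III-2]: 13 consistent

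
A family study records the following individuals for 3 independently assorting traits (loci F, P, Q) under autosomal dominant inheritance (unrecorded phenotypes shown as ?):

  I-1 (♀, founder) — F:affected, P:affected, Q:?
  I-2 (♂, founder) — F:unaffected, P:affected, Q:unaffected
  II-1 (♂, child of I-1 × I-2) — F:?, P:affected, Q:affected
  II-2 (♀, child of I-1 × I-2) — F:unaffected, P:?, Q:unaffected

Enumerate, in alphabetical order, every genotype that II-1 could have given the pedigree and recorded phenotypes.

II-1 ∈ {Ff PP Qq, Ff Pp Qq, ff PP Qq, ff Pp Qq}

F/I-1 aff ·: Ff
F/I-2 un ·: ff
F/II-1 ? I-1×I-2: ff|Ff
F/II-2 un I-1×I-2: ff
⇒ F over [I-1,I-2,II-1,II-2]: 2 consistent
P/I-1 aff ·: Pp|PP
P/I-2 aff ·: Pp|PP
P/II-1 aff I-1×I-2: Pp|PP
P/II-2 ? I-1×I-2: pp|Pp|PP
⇒ P over [I-1,I-2,II-1,II-2]: 15 consistent
Q/I-1 ? ·: Qq
Q/I-2 un ·: qq
Q/II-1 aff I-1×I-2: Qq
Q/II-2 un I-1×I-2: qq
⇒ Q over [I-1,I-2,II-1,II-2]: 1 consistent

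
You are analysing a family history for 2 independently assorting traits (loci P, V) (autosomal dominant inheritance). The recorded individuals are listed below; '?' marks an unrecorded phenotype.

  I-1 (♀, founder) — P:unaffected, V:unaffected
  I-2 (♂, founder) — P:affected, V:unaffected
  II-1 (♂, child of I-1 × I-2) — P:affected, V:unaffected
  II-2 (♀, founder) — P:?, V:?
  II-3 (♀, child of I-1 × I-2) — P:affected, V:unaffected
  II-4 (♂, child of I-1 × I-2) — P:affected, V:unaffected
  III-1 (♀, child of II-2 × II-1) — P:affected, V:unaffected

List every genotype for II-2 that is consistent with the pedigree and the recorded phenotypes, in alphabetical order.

P/I-1 un ·: pp
P/I-2 aff ·: Pp|PP
P/II-1 aff I-1×I-2: Pp
P/II-2 ? ·: pp|Pp|PP
P/II-3 aff I-1×I-2: Pp
P/II-4 aff I-1×I-2: Pp
P/III-1 aff II-2×II-1: Pp|PP
⇒ P over [I-1,I-2,II-1,II-2,II-3,II-4,III-1]: 10 consistent
V/I-1 un ·: vv
V/I-2 un ·: vv
V/II-1 un I-1×I-2: vv
V/II-2 ? ·: vv|Vv
V/II-3 un I-1×I-2: vv
V/II-4 un I-1×I-2: vv
V/III-1 un II-2×II-1: vv
⇒ V over [I-1,I-2,II-1,II-2,II-3,II-4,III-1]: 2 consistent

II-2 ∈ {PP Vv, PP vv, Pp Vv, Pp vv, pp Vv, pp vv}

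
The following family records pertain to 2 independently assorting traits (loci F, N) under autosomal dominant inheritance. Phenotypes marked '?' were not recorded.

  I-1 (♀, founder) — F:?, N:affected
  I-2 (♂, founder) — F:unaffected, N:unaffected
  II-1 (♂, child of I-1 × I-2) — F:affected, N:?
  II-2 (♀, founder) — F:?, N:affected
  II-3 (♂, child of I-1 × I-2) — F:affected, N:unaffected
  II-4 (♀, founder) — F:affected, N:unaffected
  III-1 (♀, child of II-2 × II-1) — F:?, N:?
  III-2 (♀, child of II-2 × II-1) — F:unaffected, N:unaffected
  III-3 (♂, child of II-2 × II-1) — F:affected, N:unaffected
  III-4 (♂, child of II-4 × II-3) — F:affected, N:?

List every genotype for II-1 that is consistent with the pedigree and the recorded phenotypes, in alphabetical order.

II-1 ∈ {Ff Nn, Ff nn}

F/I-1 ? ·: Ff|FF
F/I-2 un ·: ff
F/II-1 aff I-1×I-2: Ff
F/II-2 ? ·: ff|Ff
F/II-3 aff I-1×I-2: Ff
F/II-4 aff ·: Ff|FF
F/III-1 ? II-2×II-1: ff|Ff|FF
F/III-2 un II-2×II-1: ff
F/III-3 aff II-2×II-1: Ff|FF
F/III-4 aff II-4×II-3: Ff|FF
⇒ F over [I-1,I-2,II-1,II-2,II-3,II-4,III-1,III-2,III-3,III-4]: 64 consistent
N/I-1 aff ·: Nn
N/I-2 un ·: nn
N/II-1 ? I-1×I-2: nn|Nn
N/II-2 aff ·: Nn
N/II-3 un I-1×I-2: nn
N/II-4 un ·: nn
N/III-1 ? II-2×II-1: nn|Nn|NN
N/III-2 un II-2×II-1: nn
N/III-3 un II-2×II-1: nn
N/III-4 ? II-4×II-3: nn
⇒ N over [I-1,I-2,II-1,II-2,II-3,II-4,III-1,III-2,III-3,III-4]: 5 consistent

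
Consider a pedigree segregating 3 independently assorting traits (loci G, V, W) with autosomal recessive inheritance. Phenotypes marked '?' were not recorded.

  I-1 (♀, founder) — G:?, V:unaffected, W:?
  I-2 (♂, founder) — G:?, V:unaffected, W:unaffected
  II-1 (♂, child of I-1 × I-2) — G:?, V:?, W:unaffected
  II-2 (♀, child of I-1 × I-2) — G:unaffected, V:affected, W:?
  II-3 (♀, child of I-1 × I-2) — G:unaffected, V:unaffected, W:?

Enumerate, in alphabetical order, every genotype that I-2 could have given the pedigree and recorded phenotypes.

I-2 ∈ {GG Vv WW, GG Vv Ww, Gg Vv WW, Gg Vv Ww, gg Vv WW, gg Vv Ww}

G/I-1 ? ·: GG|Gg|gg
G/I-2 ? ·: GG|Gg|gg
G/II-1 ? I-1×I-2: GG|Gg|gg
G/II-2 un I-1×I-2: GG|Gg
G/II-3 un I-1×I-2: GG|Gg
⇒ G over [I-1,I-2,II-1,II-2,II-3]: 35 consistent
V/I-1 un ·: Vv
V/I-2 un ·: Vv
V/II-1 ? I-1×I-2: VV|Vv|vv
V/II-2 aff I-1×I-2: vv
V/II-3 un I-1×I-2: VV|Vv
⇒ V over [I-1,I-2,II-1,II-2,II-3]: 6 consistent
W/I-1 ? ·: WW|Ww|ww
W/I-2 un ·: WW|Ww
W/II-1 un I-1×I-2: WW|Ww
W/II-2 ? I-1×I-2: WW|Ww|ww
W/II-3 ? I-1×I-2: WW|Ww|ww
⇒ W over [I-1,I-2,II-1,II-2,II-3]: 40 consistent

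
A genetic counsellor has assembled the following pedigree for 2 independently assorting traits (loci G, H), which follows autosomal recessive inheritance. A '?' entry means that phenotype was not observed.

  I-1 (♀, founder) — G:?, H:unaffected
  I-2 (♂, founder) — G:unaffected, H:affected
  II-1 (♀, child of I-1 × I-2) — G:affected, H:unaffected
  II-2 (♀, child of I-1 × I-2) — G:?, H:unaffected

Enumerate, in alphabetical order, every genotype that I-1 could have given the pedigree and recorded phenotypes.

I-1 ∈ {Gg HH, Gg Hh, gg HH, gg Hh}

G/I-1 ? ·: Gg|gg
G/I-2 un ·: Gg
G/II-1 aff I-1×I-2: gg
G/II-2 ? I-1×I-2: GG|Gg|gg
⇒ G over [I-1,I-2,II-1,II-2]: 5 consistent
H/I-1 un ·: HH|Hh
H/I-2 aff ·: hh
H/II-1 un I-1×I-2: Hh
H/II-2 un I-1×I-2: Hh
⇒ H over [I-1,I-2,II-1,II-2]: 2 consistent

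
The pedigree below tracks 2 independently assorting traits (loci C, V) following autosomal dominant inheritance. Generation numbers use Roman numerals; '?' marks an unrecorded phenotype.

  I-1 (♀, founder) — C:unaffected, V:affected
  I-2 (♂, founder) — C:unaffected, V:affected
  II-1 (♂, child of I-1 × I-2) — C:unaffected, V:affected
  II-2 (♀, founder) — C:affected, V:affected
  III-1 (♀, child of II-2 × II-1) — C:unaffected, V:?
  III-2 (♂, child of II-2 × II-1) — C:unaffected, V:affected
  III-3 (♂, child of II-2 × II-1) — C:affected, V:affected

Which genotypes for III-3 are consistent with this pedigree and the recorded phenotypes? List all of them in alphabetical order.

C/I-1 un ·: cc
C/I-2 un ·: cc
C/II-1 un I-1×I-2: cc
C/II-2 aff ·: Cc
C/III-1 un II-2×II-1: cc
C/III-2 un II-2×II-1: cc
C/III-3 aff II-2×II-1: Cc
⇒ C over [I-1,I-2,II-1,II-2,III-1,III-2,III-3]: 1 consistent
V/I-1 aff ·: Vv|VV
V/I-2 aff ·: Vv|VV
V/II-1 aff I-1×I-2: Vv|VV
V/II-2 aff ·: Vv|VV
V/III-1 ? II-2×II-1: vv|Vv|VV
V/III-2 aff II-2×II-1: Vv|VV
V/III-3 aff II-2×II-1: Vv|VV
⇒ V over [I-1,I-2,II-1,II-2,III-1,III-2,III-3]: 96 consistent

III-3 ∈ {Cc VV, Cc Vv}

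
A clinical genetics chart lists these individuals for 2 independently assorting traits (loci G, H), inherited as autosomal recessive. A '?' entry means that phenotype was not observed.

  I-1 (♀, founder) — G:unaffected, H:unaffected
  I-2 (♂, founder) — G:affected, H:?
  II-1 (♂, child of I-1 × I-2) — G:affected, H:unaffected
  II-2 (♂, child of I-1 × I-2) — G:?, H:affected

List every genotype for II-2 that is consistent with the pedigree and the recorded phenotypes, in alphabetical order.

II-2 ∈ {Gg hh, gg hh}

G/I-1 un ·: Gg
G/I-2 aff ·: gg
G/II-1 aff I-1×I-2: gg
G/II-2 ? I-1×I-2: Gg|gg
⇒ G over [I-1,I-2,II-1,II-2]: 2 consistent
H/I-1 un ·: Hh
H/I-2 ? ·: Hh|hh
H/II-1 un I-1×I-2: HH|Hh
H/II-2 aff I-1×I-2: hh
⇒ H over [I-1,I-2,II-1,II-2]: 3 consistent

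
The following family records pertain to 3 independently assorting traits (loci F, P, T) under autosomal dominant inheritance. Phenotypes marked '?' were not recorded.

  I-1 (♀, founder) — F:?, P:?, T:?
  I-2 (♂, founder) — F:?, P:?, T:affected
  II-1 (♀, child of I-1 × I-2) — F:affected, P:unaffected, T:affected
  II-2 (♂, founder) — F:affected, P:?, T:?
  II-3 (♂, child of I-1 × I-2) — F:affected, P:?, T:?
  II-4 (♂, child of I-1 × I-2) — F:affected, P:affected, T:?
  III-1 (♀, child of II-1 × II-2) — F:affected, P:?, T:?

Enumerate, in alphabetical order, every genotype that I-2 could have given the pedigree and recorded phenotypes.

F/I-1 ? ·: ff|Ff|FF
F/I-2 ? ·: ff|Ff|FF
F/II-1 aff I-1×I-2: Ff|FF
F/II-2 aff ·: Ff|FF
F/II-3 aff I-1×I-2: Ff|FF
F/II-4 aff I-1×I-2: Ff|FF
F/III-1 aff II-1×II-2: Ff|FF
⇒ F over [I-1,I-2,II-1,II-2,II-3,II-4,III-1]: 103 consistent
P/I-1 ? ·: pp|Pp
P/I-2 ? ·: pp|Pp
P/II-1 un I-1×I-2: pp
P/II-2 ? ·: pp|Pp|PP
P/II-3 ? I-1×I-2: pp|Pp|PP
P/II-4 aff I-1×I-2: Pp|PP
P/III-1 ? II-1×II-2: pp|Pp
⇒ P over [I-1,I-2,II-1,II-2,II-3,II-4,III-1]: 40 consistent
T/I-1 ? ·: tt|Tt|TT
T/I-2 aff ·: Tt|TT
T/II-1 aff I-1×I-2: Tt|TT
T/II-2 ? ·: tt|Tt|TT
T/II-3 ? I-1×I-2: tt|Tt|TT
T/II-4 ? I-1×I-2: tt|Tt|TT
T/III-1 ? II-1×II-2: tt|Tt|TT
⇒ T over [I-1,I-2,II-1,II-2,II-3,II-4,III-1]: 226 consistent

I-2 ∈ {FF Pp TT, FF Pp Tt, FF pp TT, FF pp Tt, Ff Pp TT, Ff Pp Tt, Ff pp TT, Ff pp Tt, ff Pp TT, ff Pp Tt, ff pp TT, ff pp Tt}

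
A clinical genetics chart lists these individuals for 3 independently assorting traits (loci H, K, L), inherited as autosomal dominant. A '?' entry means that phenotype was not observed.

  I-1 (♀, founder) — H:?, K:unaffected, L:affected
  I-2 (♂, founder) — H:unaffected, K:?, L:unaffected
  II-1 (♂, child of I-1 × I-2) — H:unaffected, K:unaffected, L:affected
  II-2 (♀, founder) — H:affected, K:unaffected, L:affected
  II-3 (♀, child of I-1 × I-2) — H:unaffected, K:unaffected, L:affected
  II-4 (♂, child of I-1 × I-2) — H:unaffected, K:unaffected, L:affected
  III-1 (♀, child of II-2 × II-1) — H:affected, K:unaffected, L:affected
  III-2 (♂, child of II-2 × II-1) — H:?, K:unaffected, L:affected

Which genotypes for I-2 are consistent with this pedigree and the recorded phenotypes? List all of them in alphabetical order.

H/I-1 ? ·: hh|Hh
H/I-2 un ·: hh
H/II-1 un I-1×I-2: hh
H/II-2 aff ·: Hh|HH
H/II-3 un I-1×I-2: hh
H/II-4 un I-1×I-2: hh
H/III-1 aff II-2×II-1: Hh
H/III-2 ? II-2×II-1: hh|Hh
⇒ H over [I-1,I-2,II-1,II-2,II-3,II-4,III-1,III-2]: 6 consistent
K/I-1 un ·: kk
K/I-2 ? ·: kk|Kk
K/II-1 un I-1×I-2: kk
K/II-2 un ·: kk
K/II-3 un I-1×I-2: kk
K/II-4 un I-1×I-2: kk
K/III-1 un II-2×II-1: kk
K/III-2 un II-2×II-1: kk
⇒ K over [I-1,I-2,II-1,II-2,II-3,II-4,III-1,III-2]: 2 consistent
L/I-1 aff ·: Ll|LL
L/I-2 un ·: ll
L/II-1 aff I-1×I-2: Ll
L/II-2 aff ·: Ll|LL
L/II-3 aff I-1×I-2: Ll
L/II-4 aff I-1×I-2: Ll
L/III-1 aff II-2×II-1: Ll|LL
L/III-2 aff II-2×II-1: Ll|LL
⇒ L over [I-1,I-2,II-1,II-2,II-3,II-4,III-1,III-2]: 16 consistent

I-2 ∈ {hh Kk ll, hh kk ll}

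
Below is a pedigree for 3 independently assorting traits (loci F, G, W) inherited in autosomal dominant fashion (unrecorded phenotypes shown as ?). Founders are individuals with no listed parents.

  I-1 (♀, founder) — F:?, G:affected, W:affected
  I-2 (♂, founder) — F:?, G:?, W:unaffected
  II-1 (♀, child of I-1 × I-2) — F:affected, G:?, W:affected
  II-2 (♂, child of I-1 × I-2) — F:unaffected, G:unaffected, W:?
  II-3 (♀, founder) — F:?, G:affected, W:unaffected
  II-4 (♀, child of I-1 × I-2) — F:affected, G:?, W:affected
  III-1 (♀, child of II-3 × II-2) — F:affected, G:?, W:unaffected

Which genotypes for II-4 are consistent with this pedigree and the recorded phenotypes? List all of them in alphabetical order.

F/I-1 ? ·: ff|Ff
F/I-2 ? ·: ff|Ff
F/II-1 aff I-1×I-2: Ff|FF
F/II-2 un I-1×I-2: ff
F/II-3 ? ·: Ff|FF
F/II-4 aff I-1×I-2: Ff|FF
F/III-1 aff II-3×II-2: Ff
⇒ F over [I-1,I-2,II-1,II-2,II-3,II-4,III-1]: 12 consistent
G/I-1 aff ·: Gg
G/I-2 ? ·: gg|Gg
G/II-1 ? I-1×I-2: gg|Gg|GG
G/II-2 un I-1×I-2: gg
G/II-3 aff ·: Gg|GG
G/II-4 ? I-1×I-2: gg|Gg|GG
G/III-1 ? II-3×II-2: gg|Gg
⇒ G over [I-1,I-2,II-1,II-2,II-3,II-4,III-1]: 39 consistent
W/I-1 aff ·: Ww|WW
W/I-2 un ·: ww
W/II-1 aff I-1×I-2: Ww
W/II-2 ? I-1×I-2: ww|Ww
W/II-3 un ·: ww
W/II-4 aff I-1×I-2: Ww
W/III-1 un II-3×II-2: ww
⇒ W over [I-1,I-2,II-1,II-2,II-3,II-4,III-1]: 3 consistent

II-4 ∈ {FF GG Ww, FF Gg Ww, FF gg Ww, Ff GG Ww, Ff Gg Ww, Ff gg Ww}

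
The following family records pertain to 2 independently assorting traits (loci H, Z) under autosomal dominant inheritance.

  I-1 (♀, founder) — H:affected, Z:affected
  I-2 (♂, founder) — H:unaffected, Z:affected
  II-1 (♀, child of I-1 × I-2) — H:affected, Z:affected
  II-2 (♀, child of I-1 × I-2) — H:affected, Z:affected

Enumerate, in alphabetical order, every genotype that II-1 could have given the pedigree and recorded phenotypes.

II-1 ∈ {Hh ZZ, Hh Zz}

H/I-1 aff ·: Hh|HH
H/I-2 un ·: hh
H/II-1 aff I-1×I-2: Hh
H/II-2 aff I-1×I-2: Hh
⇒ H over [I-1,I-2,II-1,II-2]: 2 consistent
Z/I-1 aff ·: Zz|ZZ
Z/I-2 aff ·: Zz|ZZ
Z/II-1 aff I-1×I-2: Zz|ZZ
Z/II-2 aff I-1×I-2: Zz|ZZ
⇒ Z over [I-1,I-2,II-1,II-2]: 13 consistent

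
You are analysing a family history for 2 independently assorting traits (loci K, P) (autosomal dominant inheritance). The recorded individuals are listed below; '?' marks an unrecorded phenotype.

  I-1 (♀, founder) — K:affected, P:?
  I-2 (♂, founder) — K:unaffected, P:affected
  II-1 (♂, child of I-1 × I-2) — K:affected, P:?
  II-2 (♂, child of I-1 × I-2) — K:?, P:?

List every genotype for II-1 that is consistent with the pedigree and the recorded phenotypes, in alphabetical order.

II-1 ∈ {Kk PP, Kk Pp, Kk pp}

K/I-1 aff ·: Kk|KK
K/I-2 un ·: kk
K/II-1 aff I-1×I-2: Kk
K/II-2 ? I-1×I-2: kk|Kk
⇒ K over [I-1,I-2,II-1,II-2]: 3 consistent
P/I-1 ? ·: pp|Pp|PP
P/I-2 aff ·: Pp|PP
P/II-1 ? I-1×I-2: pp|Pp|PP
P/II-2 ? I-1×I-2: pp|Pp|PP
⇒ P over [I-1,I-2,II-1,II-2]: 23 consistent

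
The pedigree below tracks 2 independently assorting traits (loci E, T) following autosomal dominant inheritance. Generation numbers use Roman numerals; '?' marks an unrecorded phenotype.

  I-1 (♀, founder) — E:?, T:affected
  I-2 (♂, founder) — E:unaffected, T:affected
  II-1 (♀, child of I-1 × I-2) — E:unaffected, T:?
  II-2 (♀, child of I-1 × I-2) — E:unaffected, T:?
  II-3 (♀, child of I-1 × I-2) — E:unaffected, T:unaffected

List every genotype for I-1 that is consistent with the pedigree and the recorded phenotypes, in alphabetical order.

I-1 ∈ {Ee Tt, ee Tt}

E/I-1 ? ·: ee|Ee
E/I-2 un ·: ee
E/II-1 un I-1×I-2: ee
E/II-2 un I-1×I-2: ee
E/II-3 un I-1×I-2: ee
⇒ E over [I-1,I-2,II-1,II-2,II-3]: 2 consistent
T/I-1 aff ·: Tt
T/I-2 aff ·: Tt
T/II-1 ? I-1×I-2: tt|Tt|TT
T/II-2 ? I-1×I-2: tt|Tt|TT
T/II-3 un I-1×I-2: tt
⇒ T over [I-1,I-2,II-1,II-2,II-3]: 9 consistent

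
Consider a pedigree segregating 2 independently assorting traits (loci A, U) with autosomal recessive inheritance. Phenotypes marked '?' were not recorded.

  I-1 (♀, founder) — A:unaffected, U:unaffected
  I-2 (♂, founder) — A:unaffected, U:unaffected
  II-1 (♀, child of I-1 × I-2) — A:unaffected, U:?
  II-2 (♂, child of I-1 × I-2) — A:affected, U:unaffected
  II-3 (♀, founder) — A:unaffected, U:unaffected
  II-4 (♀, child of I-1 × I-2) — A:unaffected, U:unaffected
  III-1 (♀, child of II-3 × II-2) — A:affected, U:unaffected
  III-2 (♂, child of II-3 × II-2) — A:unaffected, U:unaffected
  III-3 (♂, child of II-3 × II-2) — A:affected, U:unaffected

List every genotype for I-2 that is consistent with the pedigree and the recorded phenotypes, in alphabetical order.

I-2 ∈ {Aa UU, Aa Uu}

A/I-1 un ·: Aa
A/I-2 un ·: Aa
A/II-1 un I-1×I-2: AA|Aa
A/II-2 aff I-1×I-2: aa
A/II-3 un ·: Aa
A/II-4 un I-1×I-2: AA|Aa
A/III-1 aff II-3×II-2: aa
A/III-2 un II-3×II-2: Aa
A/III-3 aff II-3×II-2: aa
⇒ A over [I-1,I-2,II-1,II-2,II-3,II-4,III-1,III-2,III-3]: 4 consistent
U/I-1 un ·: UU|Uu
U/I-2 un ·: UU|Uu
U/II-1 ? I-1×I-2: UU|Uu|uu
U/II-2 un I-1×I-2: UU|Uu
U/II-3 un ·: UU|Uu
U/II-4 un I-1×I-2: UU|Uu
U/III-1 un II-3×II-2: UU|Uu
U/III-2 un II-3×II-2: UU|Uu
U/III-3 un II-3×II-2: UU|Uu
⇒ U over [I-1,I-2,II-1,II-2,II-3,II-4,III-1,III-2,III-3]: 359 consistent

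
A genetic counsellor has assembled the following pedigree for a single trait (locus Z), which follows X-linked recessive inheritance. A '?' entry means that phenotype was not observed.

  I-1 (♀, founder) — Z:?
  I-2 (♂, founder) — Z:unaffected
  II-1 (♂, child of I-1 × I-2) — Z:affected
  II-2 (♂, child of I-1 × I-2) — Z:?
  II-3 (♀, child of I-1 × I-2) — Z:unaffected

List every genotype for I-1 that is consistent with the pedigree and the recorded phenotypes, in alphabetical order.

Z/I-1 ? ·: X^ZX^z|X^zX^z
Z/I-2 un ·: X^ZY
Z/II-1 aff I-1×I-2: X^zY
Z/II-2 ? I-1×I-2: X^ZY|X^zY
Z/II-3 un I-1×I-2: X^ZX^Z|X^ZX^z
⇒ Z over [I-1,I-2,II-1,II-2,II-3]: 5 consistent

I-1 ∈ {X^ZX^z, X^zX^z}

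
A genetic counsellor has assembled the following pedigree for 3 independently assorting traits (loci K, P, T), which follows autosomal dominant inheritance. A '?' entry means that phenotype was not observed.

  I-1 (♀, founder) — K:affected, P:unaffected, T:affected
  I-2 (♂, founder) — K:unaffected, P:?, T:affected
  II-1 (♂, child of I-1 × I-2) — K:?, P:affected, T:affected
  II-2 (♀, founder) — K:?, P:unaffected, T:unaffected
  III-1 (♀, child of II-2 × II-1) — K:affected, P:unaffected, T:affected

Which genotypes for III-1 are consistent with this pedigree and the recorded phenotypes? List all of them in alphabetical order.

K/I-1 aff ·: Kk|KK
K/I-2 un ·: kk
K/II-1 ? I-1×I-2: kk|Kk
K/II-2 ? ·: kk|Kk|KK
K/III-1 aff II-2×II-1: Kk|KK
⇒ K over [I-1,I-2,II-1,II-2,III-1]: 12 consistent
P/I-1 un ·: pp
P/I-2 ? ·: Pp|PP
P/II-1 aff I-1×I-2: Pp
P/II-2 un ·: pp
P/III-1 un II-2×II-1: pp
⇒ P over [I-1,I-2,II-1,II-2,III-1]: 2 consistent
T/I-1 aff ·: Tt|TT
T/I-2 aff ·: Tt|TT
T/II-1 aff I-1×I-2: Tt|TT
T/II-2 un ·: tt
T/III-1 aff II-2×II-1: Tt
⇒ T over [I-1,I-2,II-1,II-2,III-1]: 7 consistent

III-1 ∈ {KK pp Tt, Kk pp Tt}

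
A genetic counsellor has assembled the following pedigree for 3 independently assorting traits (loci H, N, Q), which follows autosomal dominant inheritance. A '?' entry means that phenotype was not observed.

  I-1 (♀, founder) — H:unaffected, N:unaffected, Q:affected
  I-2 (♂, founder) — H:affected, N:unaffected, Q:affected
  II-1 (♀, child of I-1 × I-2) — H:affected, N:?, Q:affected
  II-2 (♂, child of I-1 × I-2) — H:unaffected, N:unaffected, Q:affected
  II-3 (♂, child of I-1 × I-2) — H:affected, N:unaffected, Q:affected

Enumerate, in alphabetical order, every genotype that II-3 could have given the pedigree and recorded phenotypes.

II-3 ∈ {Hh nn QQ, Hh nn Qq}

H/I-1 un ·: hh
H/I-2 aff ·: Hh
H/II-1 aff I-1×I-2: Hh
H/II-2 un I-1×I-2: hh
H/II-3 aff I-1×I-2: Hh
⇒ H over [I-1,I-2,II-1,II-2,II-3]: 1 consistent
N/I-1 un ·: nn
N/I-2 un ·: nn
N/II-1 ? I-1×I-2: nn
N/II-2 un I-1×I-2: nn
N/II-3 un I-1×I-2: nn
⇒ N over [I-1,I-2,II-1,II-2,II-3]: 1 consistent
Q/I-1 aff ·: Qq|QQ
Q/I-2 aff ·: Qq|QQ
Q/II-1 aff I-1×I-2: Qq|QQ
Q/II-2 aff I-1×I-2: Qq|QQ
Q/II-3 aff I-1×I-2: Qq|QQ
⇒ Q over [I-1,I-2,II-1,II-2,II-3]: 25 consistent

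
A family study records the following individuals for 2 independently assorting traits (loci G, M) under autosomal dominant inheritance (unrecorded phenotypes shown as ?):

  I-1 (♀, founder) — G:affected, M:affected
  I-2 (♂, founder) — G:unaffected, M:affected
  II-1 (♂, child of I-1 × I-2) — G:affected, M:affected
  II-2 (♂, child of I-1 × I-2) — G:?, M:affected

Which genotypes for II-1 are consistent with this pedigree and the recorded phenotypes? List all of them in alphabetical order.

G/I-1 aff ·: Gg|GG
G/I-2 un ·: gg
G/II-1 aff I-1×I-2: Gg
G/II-2 ? I-1×I-2: gg|Gg
⇒ G over [I-1,I-2,II-1,II-2]: 3 consistent
M/I-1 aff ·: Mm|MM
M/I-2 aff ·: Mm|MM
M/II-1 aff I-1×I-2: Mm|MM
M/II-2 aff I-1×I-2: Mm|MM
⇒ M over [I-1,I-2,II-1,II-2]: 13 consistent

II-1 ∈ {Gg MM, Gg Mm}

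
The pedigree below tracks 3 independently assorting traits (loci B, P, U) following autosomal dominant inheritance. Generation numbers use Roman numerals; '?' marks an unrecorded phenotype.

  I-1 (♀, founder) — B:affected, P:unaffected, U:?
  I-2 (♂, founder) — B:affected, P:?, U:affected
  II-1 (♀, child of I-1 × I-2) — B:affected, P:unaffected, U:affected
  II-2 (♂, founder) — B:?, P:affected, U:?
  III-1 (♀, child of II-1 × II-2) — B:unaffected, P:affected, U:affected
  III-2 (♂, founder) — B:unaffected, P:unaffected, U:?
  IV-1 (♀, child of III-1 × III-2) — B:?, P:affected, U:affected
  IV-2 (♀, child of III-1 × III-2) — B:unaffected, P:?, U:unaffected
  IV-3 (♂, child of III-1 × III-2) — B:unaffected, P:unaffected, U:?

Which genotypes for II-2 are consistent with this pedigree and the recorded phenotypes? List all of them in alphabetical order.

B/I-1 aff ·: Bb|BB
B/I-2 aff ·: Bb|BB
B/II-1 aff I-1×I-2: Bb
B/II-2 ? ·: bb|Bb
B/III-1 un II-1×II-2: bb
B/III-2 un ·: bb
B/IV-1 ? III-1×III-2: bb
B/IV-2 un III-1×III-2: bb
B/IV-3 un III-1×III-2: bb
⇒ B over [I-1,I-2,II-1,II-2,III-1,III-2,IV-1,IV-2,IV-3]: 6 consistent
P/I-1 un ·: pp
P/I-2 ? ·: pp|Pp
P/II-1 un I-1×I-2: pp
P/II-2 aff ·: Pp|PP
P/III-1 aff II-1×II-2: Pp
P/III-2 un ·: pp
P/IV-1 aff III-1×III-2: Pp
P/IV-2 ? III-1×III-2: pp|Pp
P/IV-3 un III-1×III-2: pp
⇒ P over [I-1,I-2,II-1,II-2,III-1,III-2,IV-1,IV-2,IV-3]: 8 consistent
U/I-1 ? ·: uu|Uu|UU
U/I-2 aff ·: Uu|UU
U/II-1 aff I-1×I-2: Uu|UU
U/II-2 ? ·: uu|Uu|UU
U/III-1 aff II-1×II-2: Uu
U/III-2 ? ·: uu|Uu
U/IV-1 aff III-1×III-2: Uu|UU
U/IV-2 un III-1×III-2: uu
U/IV-3 ? III-1×III-2: uu|Uu|UU
⇒ U over [I-1,I-2,II-1,II-2,III-1,III-2,IV-1,IV-2,IV-3]: 184 consistent

II-2 ∈ {Bb PP UU, Bb PP Uu, Bb PP uu, Bb Pp UU, Bb Pp Uu, Bb Pp uu, bb PP UU, bb PP Uu, bb PP uu, bb Pp UU, bb Pp Uu, bb Pp uu}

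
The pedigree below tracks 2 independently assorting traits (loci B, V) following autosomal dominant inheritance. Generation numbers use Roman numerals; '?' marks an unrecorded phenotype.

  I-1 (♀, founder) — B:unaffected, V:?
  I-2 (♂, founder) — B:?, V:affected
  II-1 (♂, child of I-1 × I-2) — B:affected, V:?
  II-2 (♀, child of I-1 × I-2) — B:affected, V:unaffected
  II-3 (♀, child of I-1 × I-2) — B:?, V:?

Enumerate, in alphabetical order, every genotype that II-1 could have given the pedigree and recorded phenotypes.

II-1 ∈ {Bb VV, Bb Vv, Bb vv}

B/I-1 un ·: bb
B/I-2 ? ·: Bb|BB
B/II-1 aff I-1×I-2: Bb
B/II-2 aff I-1×I-2: Bb
B/II-3 ? I-1×I-2: bb|Bb
⇒ B over [I-1,I-2,II-1,II-2,II-3]: 3 consistent
V/I-1 ? ·: vv|Vv
V/I-2 aff ·: Vv
V/II-1 ? I-1×I-2: vv|Vv|VV
V/II-2 un I-1×I-2: vv
V/II-3 ? I-1×I-2: vv|Vv|VV
⇒ V over [I-1,I-2,II-1,II-2,II-3]: 13 consistent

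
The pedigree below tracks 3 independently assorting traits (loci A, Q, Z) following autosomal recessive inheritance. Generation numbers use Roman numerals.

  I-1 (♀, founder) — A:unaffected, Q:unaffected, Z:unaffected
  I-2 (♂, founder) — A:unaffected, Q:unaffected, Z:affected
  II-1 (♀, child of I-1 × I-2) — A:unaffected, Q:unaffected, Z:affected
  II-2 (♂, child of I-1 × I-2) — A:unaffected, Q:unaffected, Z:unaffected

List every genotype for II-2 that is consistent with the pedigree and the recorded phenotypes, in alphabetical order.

II-2 ∈ {AA QQ Zz, AA Qq Zz, Aa QQ Zz, Aa Qq Zz}

A/I-1 un ·: AA|Aa
A/I-2 un ·: AA|Aa
A/II-1 un I-1×I-2: AA|Aa
A/II-2 un I-1×I-2: AA|Aa
⇒ A over [I-1,I-2,II-1,II-2]: 13 consistent
Q/I-1 un ·: QQ|Qq
Q/I-2 un ·: QQ|Qq
Q/II-1 un I-1×I-2: QQ|Qq
Q/II-2 un I-1×I-2: QQ|Qq
⇒ Q over [I-1,I-2,II-1,II-2]: 13 consistent
Z/I-1 un ·: Zz
Z/I-2 aff ·: zz
Z/II-1 aff I-1×I-2: zz
Z/II-2 un I-1×I-2: Zz
⇒ Z over [I-1,I-2,II-1,II-2]: 1 consistent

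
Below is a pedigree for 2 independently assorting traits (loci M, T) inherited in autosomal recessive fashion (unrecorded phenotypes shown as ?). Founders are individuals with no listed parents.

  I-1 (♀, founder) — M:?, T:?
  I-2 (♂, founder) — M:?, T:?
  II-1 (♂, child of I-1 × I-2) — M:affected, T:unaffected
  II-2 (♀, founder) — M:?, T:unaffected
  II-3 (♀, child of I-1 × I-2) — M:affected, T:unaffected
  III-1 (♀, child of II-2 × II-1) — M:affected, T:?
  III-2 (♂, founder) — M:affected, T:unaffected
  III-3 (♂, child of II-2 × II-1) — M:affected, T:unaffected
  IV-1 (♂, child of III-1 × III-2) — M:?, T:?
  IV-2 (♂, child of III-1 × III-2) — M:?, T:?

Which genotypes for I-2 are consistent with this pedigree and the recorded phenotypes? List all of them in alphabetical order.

M/I-1 ? ·: Mm|mm
M/I-2 ? ·: Mm|mm
M/II-1 aff I-1×I-2: mm
M/II-2 ? ·: Mm|mm
M/II-3 aff I-1×I-2: mm
M/III-1 aff II-2×II-1: mm
M/III-2 aff ·: mm
M/III-3 aff II-2×II-1: mm
M/IV-1 ? III-1×III-2: mm
M/IV-2 ? III-1×III-2: mm
⇒ M over [I-1,I-2,II-1,II-2,II-3,III-1,III-2,III-3,IV-1,IV-2]: 8 consistent
T/I-1 ? ·: TT|Tt|tt
T/I-2 ? ·: TT|Tt|tt
T/II-1 un I-1×I-2: TT|Tt
T/II-2 un ·: TT|Tt
T/II-3 un I-1×I-2: TT|Tt
T/III-1 ? II-2×II-1: TT|Tt|tt
T/III-2 un ·: TT|Tt
T/III-3 un II-2×II-1: TT|Tt
T/IV-1 ? III-1×III-2: TT|Tt|tt
T/IV-2 ? III-1×III-2: TT|Tt|tt
⇒ T over [I-1,I-2,II-1,II-2,II-3,III-1,III-2,III-3,IV-1,IV-2]: 1107 consistent

I-2 ∈ {Mm TT, Mm Tt, Mm tt, mm TT, mm Tt, mm tt}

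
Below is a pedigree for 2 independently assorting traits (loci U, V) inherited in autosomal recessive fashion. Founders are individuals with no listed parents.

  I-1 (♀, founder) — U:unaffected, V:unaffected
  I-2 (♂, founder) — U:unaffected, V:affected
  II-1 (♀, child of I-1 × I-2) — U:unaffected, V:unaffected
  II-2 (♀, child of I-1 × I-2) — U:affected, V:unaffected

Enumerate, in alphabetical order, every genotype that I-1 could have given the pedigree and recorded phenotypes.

U/I-1 un ·: Uu
U/I-2 un ·: Uu
U/II-1 un I-1×I-2: UU|Uu
U/II-2 aff I-1×I-2: uu
⇒ U over [I-1,I-2,II-1,II-2]: 2 consistent
V/I-1 un ·: VV|Vv
V/I-2 aff ·: vv
V/II-1 un I-1×I-2: Vv
V/II-2 un I-1×I-2: Vv
⇒ V over [I-1,I-2,II-1,II-2]: 2 consistent

I-1 ∈ {Uu VV, Uu Vv}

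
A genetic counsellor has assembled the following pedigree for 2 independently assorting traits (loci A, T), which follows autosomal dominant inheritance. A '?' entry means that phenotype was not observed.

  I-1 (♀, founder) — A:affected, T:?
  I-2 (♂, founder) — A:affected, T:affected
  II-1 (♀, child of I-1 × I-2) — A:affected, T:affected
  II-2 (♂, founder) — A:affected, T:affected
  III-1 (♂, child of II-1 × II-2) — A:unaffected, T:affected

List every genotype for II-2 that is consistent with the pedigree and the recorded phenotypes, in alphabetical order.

II-2 ∈ {Aa TT, Aa Tt}

A/I-1 aff ·: Aa|AA
A/I-2 aff ·: Aa|AA
A/II-1 aff I-1×I-2: Aa
A/II-2 aff ·: Aa
A/III-1 un II-1×II-2: aa
⇒ A over [I-1,I-2,II-1,II-2,III-1]: 3 consistent
T/I-1 ? ·: tt|Tt|TT
T/I-2 aff ·: Tt|TT
T/II-1 aff I-1×I-2: Tt|TT
T/II-2 aff ·: Tt|TT
T/III-1 aff II-1×II-2: Tt|TT
⇒ T over [I-1,I-2,II-1,II-2,III-1]: 32 consistent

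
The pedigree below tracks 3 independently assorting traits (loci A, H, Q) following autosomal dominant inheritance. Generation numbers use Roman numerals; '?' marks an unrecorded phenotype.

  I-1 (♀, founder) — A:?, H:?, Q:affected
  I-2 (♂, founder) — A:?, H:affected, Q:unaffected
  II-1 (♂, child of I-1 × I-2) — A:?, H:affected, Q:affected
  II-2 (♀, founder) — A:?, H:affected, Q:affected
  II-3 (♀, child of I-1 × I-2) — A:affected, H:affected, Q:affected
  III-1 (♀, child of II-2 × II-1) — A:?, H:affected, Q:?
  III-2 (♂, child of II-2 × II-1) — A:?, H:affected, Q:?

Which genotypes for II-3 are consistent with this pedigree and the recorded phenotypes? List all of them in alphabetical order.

II-3 ∈ {AA HH Qq, AA Hh Qq, Aa HH Qq, Aa Hh Qq}

A/I-1 ? ·: aa|Aa|AA
A/I-2 ? ·: aa|Aa|AA
A/II-1 ? I-1×I-2: aa|Aa|AA
A/II-2 ? ·: aa|Aa|AA
A/II-3 aff I-1×I-2: Aa|AA
A/III-1 ? II-2×II-1: aa|Aa|AA
A/III-2 ? II-2×II-1: aa|Aa|AA
⇒ A over [I-1,I-2,II-1,II-2,II-3,III-1,III-2]: 236 consistent
H/I-1 ? ·: hh|Hh|HH
H/I-2 aff ·: Hh|HH
H/II-1 aff I-1×I-2: Hh|HH
H/II-2 aff ·: Hh|HH
H/II-3 aff I-1×I-2: Hh|HH
H/III-1 aff II-2×II-1: Hh|HH
H/III-2 aff II-2×II-1: Hh|HH
⇒ H over [I-1,I-2,II-1,II-2,II-3,III-1,III-2]: 99 consistent
Q/I-1 aff ·: Qq|QQ
Q/I-2 un ·: qq
Q/II-1 aff I-1×I-2: Qq
Q/II-2 aff ·: Qq|QQ
Q/II-3 aff I-1×I-2: Qq
Q/III-1 ? II-2×II-1: qq|Qq|QQ
Q/III-2 ? II-2×II-1: qq|Qq|QQ
⇒ Q over [I-1,I-2,II-1,II-2,II-3,III-1,III-2]: 26 consistent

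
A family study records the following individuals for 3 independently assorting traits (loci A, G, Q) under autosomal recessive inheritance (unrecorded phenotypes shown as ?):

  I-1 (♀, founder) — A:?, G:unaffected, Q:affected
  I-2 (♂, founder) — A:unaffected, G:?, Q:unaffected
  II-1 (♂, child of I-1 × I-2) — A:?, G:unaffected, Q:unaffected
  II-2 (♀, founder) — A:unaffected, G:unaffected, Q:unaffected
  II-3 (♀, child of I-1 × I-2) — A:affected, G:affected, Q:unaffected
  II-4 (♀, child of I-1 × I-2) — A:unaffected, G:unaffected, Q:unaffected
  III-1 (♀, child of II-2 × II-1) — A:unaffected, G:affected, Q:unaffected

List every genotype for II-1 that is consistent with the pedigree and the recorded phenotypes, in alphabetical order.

II-1 ∈ {AA Gg Qq, Aa Gg Qq, aa Gg Qq}

A/I-1 ? ·: Aa|aa
A/I-2 un ·: Aa
A/II-1 ? I-1×I-2: AA|Aa|aa
A/II-2 un ·: AA|Aa
A/II-3 aff I-1×I-2: aa
A/II-4 un I-1×I-2: AA|Aa
A/III-1 un II-2×II-1: AA|Aa
⇒ A over [I-1,I-2,II-1,II-2,II-3,II-4,III-1]: 24 consistent
G/I-1 un ·: Gg
G/I-2 ? ·: Gg|gg
G/II-1 un I-1×I-2: Gg
G/II-2 un ·: Gg
G/II-3 aff I-1×I-2: gg
G/II-4 un I-1×I-2: GG|Gg
G/III-1 aff II-2×II-1: gg
⇒ G over [I-1,I-2,II-1,II-2,II-3,II-4,III-1]: 3 consistent
Q/I-1 aff ·: qq
Q/I-2 un ·: QQ|Qq
Q/II-1 un I-1×I-2: Qq
Q/II-2 un ·: QQ|Qq
Q/II-3 un I-1×I-2: Qq
Q/II-4 un I-1×I-2: Qq
Q/III-1 un II-2×II-1: QQ|Qq
⇒ Q over [I-1,I-2,II-1,II-2,II-3,II-4,III-1]: 8 consistent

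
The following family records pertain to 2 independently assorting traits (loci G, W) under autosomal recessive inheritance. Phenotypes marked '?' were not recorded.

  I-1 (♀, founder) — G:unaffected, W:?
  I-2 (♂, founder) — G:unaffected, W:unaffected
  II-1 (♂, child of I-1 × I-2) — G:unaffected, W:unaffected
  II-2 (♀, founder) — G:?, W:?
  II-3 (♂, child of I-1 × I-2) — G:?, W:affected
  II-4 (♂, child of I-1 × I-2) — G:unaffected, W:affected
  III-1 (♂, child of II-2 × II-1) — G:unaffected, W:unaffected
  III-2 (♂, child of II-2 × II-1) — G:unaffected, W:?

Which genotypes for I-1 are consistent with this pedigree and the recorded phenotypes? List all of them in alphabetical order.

I-1 ∈ {GG Ww, GG ww, Gg Ww, Gg ww}

G/I-1 un ·: GG|Gg
G/I-2 un ·: GG|Gg
G/II-1 un I-1×I-2: GG|Gg
G/II-2 ? ·: GG|Gg|gg
G/II-3 ? I-1×I-2: GG|Gg|gg
G/II-4 un I-1×I-2: GG|Gg
G/III-1 un II-2×II-1: GG|Gg
G/III-2 un II-2×II-1: GG|Gg
⇒ G over [I-1,I-2,II-1,II-2,II-3,II-4,III-1,III-2]: 216 consistent
W/I-1 ? ·: Ww|ww
W/I-2 un ·: Ww
W/II-1 un I-1×I-2: WW|Ww
W/II-2 ? ·: WW|Ww|ww
W/II-3 aff I-1×I-2: ww
W/II-4 aff I-1×I-2: ww
W/III-1 un II-2×II-1: WW|Ww
W/III-2 ? II-2×II-1: WW|Ww|ww
⇒ W over [I-1,I-2,II-1,II-2,II-3,II-4,III-1,III-2]: 30 consistent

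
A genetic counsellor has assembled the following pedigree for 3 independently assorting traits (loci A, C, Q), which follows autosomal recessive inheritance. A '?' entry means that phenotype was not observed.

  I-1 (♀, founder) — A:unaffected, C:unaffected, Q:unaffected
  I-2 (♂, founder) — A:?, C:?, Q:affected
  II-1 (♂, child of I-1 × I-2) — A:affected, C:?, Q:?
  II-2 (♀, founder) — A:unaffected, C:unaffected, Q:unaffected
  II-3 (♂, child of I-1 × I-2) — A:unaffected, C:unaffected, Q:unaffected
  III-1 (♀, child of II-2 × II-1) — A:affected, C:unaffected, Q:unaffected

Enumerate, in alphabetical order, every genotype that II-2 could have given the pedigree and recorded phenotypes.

II-2 ∈ {Aa CC QQ, Aa CC Qq, Aa Cc QQ, Aa Cc Qq}

A/I-1 un ·: Aa
A/I-2 ? ·: Aa|aa
A/II-1 aff I-1×I-2: aa
A/II-2 un ·: Aa
A/II-3 un I-1×I-2: AA|Aa
A/III-1 aff II-2×II-1: aa
⇒ A over [I-1,I-2,II-1,II-2,II-3,III-1]: 3 consistent
C/I-1 un ·: CC|Cc
C/I-2 ? ·: CC|Cc|cc
C/II-1 ? I-1×I-2: CC|Cc|cc
C/II-2 un ·: CC|Cc
C/II-3 un I-1×I-2: CC|Cc
C/III-1 un II-2×II-1: CC|Cc
⇒ C over [I-1,I-2,II-1,II-2,II-3,III-1]: 59 consistent
Q/I-1 un ·: QQ|Qq
Q/I-2 aff ·: qq
Q/II-1 ? I-1×I-2: Qq|qq
Q/II-2 un ·: QQ|Qq
Q/II-3 un I-1×I-2: Qq
Q/III-1 un II-2×II-1: QQ|Qq
⇒ Q over [I-1,I-2,II-1,II-2,II-3,III-1]: 10 consistent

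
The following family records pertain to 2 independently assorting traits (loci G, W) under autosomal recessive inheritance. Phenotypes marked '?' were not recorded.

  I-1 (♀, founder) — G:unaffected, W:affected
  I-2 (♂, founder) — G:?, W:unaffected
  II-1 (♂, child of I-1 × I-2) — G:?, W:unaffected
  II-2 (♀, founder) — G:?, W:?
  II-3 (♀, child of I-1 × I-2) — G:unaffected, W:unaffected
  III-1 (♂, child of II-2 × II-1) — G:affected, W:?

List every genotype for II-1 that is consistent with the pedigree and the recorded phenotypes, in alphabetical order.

II-1 ∈ {Gg Ww, gg Ww}

G/I-1 un ·: GG|Gg
G/I-2 ? ·: GG|Gg|gg
G/II-1 ? I-1×I-2: Gg|gg
G/II-2 ? ·: Gg|gg
G/II-3 un I-1×I-2: GG|Gg
G/III-1 aff II-2×II-1: gg
⇒ G over [I-1,I-2,II-1,II-2,II-3,III-1]: 22 consistent
W/I-1 aff ·: ww
W/I-2 un ·: WW|Ww
W/II-1 un I-1×I-2: Ww
W/II-2 ? ·: WW|Ww|ww
W/II-3 un I-1×I-2: Ww
W/III-1 ? II-2×II-1: WW|Ww|ww
⇒ W over [I-1,I-2,II-1,II-2,II-3,III-1]: 14 consistent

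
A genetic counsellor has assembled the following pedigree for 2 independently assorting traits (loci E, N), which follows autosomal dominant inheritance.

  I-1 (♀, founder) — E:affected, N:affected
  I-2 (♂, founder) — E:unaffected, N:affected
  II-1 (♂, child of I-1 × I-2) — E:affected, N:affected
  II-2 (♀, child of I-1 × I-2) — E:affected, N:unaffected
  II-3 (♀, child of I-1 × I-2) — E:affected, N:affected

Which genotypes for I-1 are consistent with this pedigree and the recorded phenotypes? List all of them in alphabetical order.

E/I-1 aff ·: Ee|EE
E/I-2 un ·: ee
E/II-1 aff I-1×I-2: Ee
E/II-2 aff I-1×I-2: Ee
E/II-3 aff I-1×I-2: Ee
⇒ E over [I-1,I-2,II-1,II-2,II-3]: 2 consistent
N/I-1 aff ·: Nn
N/I-2 aff ·: Nn
N/II-1 aff I-1×I-2: Nn|NN
N/II-2 un I-1×I-2: nn
N/II-3 aff I-1×I-2: Nn|NN
⇒ N over [I-1,I-2,II-1,II-2,II-3]: 4 consistent

I-1 ∈ {EE Nn, Ee Nn}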